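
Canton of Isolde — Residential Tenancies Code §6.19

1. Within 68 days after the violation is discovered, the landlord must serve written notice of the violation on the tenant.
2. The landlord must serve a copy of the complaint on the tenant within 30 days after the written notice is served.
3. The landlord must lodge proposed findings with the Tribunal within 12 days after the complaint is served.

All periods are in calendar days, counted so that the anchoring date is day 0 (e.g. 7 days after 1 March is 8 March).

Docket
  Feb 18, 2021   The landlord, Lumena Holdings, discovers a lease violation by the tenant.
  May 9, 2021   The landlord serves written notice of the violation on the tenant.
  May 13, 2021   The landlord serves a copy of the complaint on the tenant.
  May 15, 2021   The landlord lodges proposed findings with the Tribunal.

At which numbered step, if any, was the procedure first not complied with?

Step 1

Step 1: 68 days after Feb 18, 2021 (when the violation is discovered) is Apr 27, 2021; May 9, 2021 misses that deadline by 12 days.
The analysis stops there.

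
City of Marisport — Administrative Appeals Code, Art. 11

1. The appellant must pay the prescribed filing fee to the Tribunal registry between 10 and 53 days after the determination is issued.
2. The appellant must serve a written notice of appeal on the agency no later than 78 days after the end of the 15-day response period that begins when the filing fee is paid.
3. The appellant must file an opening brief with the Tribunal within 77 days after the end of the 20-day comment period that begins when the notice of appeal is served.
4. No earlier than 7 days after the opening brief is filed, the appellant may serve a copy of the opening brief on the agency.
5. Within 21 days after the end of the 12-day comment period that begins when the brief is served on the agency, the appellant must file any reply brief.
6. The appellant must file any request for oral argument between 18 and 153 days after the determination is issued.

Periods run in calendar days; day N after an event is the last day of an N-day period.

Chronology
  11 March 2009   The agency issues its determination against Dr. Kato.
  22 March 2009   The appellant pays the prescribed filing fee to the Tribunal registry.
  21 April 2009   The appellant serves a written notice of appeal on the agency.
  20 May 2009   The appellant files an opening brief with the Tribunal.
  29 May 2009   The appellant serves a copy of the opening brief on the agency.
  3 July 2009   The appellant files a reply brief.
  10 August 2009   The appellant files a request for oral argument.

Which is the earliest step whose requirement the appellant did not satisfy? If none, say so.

(1) the permitted window runs from 11 March 2009 + 10 = 21 March 2009 to 11 March 2009 + 53 = 3 May 2009; 22 March 2009 falls inside that range.
(2) due by 6 April 2009 + 78 days = 23 June 2009; 21 April 2009 is within that limit.
(3) due by 11 May 2009 + 77 days = 27 July 2009; done 20 May 2009 — timely.
(4) permitted from 20 May 2009 + 7 days = 27 May 2009 onward; done 29 May 2009 — permitted.
(5) due by 10 June 2009 + 21 days = 1 July 2009; not done until 3 July 2009, 2 days after the deadline.
That is the first point of non-compliance.

Step 5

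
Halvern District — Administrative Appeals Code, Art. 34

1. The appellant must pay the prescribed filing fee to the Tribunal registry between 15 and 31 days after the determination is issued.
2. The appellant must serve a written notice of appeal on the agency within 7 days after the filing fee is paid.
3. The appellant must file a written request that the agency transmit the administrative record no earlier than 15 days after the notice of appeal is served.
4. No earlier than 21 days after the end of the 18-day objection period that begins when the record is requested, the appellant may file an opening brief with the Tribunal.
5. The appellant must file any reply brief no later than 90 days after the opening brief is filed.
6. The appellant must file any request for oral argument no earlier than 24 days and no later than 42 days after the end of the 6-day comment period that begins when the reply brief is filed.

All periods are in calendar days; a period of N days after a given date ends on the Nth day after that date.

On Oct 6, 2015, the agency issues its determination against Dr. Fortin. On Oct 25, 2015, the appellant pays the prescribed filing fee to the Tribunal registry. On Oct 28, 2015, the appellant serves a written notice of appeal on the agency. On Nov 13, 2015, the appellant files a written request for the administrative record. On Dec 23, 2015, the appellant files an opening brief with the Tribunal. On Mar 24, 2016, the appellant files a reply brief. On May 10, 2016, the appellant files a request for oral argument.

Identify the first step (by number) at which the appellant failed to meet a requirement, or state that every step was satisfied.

Step 1 — 15 and 31 days from Oct 6, 2015 (when the determination is issued) are Oct 21, 2015 and Nov 6, 2015 respectively; Oct 25, 2015 falls inside that range.
Step 2 — counting 7 days from Oct 25, 2015 (when the filing fee is paid) gives a deadline of Nov 1, 2015; Oct 28, 2015 is within that limit.
Step 3 — must wait 15 days from Oct 28, 2015 (when the notice of appeal is served), so not before Nov 12, 2015; Nov 13, 2015 is on or after that date.
Step 4 — must wait 21 days from Dec 1, 2015 (end of the 18-day objection period, which began when the record is requested on Nov 13, 2015), so not before Dec 22, 2015; Dec 23, 2015 is on or after that date.
Step 5 — counting 90 days from Dec 23, 2015 (when the opening brief is filed) gives a deadline of Mar 22, 2016; done Mar 24, 2016 — 2 days late.
The procedure was therefore not followed at step 5.

Step 5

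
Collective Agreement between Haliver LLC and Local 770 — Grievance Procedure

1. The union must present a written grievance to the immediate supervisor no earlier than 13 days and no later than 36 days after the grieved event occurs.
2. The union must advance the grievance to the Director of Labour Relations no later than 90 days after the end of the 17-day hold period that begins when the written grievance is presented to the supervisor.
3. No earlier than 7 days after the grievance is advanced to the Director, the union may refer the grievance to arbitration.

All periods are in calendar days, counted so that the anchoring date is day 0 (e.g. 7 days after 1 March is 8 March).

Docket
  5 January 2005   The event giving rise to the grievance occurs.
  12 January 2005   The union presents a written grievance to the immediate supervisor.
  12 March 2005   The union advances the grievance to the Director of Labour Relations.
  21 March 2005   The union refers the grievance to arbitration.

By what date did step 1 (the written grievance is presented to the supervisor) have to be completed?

Step 1 runs from 5 January 2005, when the grieved event occurs. The window is 13–36 days after 5 January 2005; it closes on 10 February 2005.

10 February 2005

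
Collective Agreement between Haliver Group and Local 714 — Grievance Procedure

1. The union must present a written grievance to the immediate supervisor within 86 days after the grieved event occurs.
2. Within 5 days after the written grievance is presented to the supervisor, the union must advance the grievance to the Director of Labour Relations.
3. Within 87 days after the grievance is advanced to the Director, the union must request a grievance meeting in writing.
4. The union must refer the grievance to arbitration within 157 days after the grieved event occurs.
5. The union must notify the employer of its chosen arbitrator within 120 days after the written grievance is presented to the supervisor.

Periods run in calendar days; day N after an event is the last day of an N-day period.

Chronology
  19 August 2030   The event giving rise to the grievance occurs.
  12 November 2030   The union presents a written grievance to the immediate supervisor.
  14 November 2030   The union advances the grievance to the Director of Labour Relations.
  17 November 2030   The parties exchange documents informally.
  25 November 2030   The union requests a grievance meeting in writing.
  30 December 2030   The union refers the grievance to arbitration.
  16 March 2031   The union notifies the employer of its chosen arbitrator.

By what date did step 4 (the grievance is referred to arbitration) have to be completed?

Step 4 runs from 19 August 2030, when the grieved event occurs. 157 days after 19 August 2030 is 23 January 2031.

23 January 2031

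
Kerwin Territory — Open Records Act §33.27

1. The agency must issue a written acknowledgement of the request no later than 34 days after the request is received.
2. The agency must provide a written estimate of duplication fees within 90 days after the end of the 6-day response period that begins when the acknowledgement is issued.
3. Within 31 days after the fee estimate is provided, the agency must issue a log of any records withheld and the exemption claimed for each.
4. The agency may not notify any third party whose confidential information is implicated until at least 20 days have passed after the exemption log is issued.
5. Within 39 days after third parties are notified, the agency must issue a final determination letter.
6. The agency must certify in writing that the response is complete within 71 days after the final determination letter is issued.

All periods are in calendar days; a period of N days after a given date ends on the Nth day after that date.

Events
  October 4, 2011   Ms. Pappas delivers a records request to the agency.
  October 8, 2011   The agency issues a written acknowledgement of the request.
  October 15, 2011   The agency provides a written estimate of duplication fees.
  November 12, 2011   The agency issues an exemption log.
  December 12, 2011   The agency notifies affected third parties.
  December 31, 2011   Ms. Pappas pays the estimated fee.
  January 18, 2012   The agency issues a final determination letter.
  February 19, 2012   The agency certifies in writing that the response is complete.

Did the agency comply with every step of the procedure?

Yes

Step 1: 34 days after October 4, 2011 (when the request is received) is November 7, 2011; October 8, 2011 is within that limit.
Step 2: 90 days after October 14, 2011 (end of the 6-day response period, which began when the acknowledgement is issued on October 8, 2011) is January 12, 2012; October 15, 2011 is within that limit.
Step 3: 31 days after October 15, 2011 (when the fee estimate is provided) is November 15, 2011; November 12, 2011 is within that limit.
Step 4: the earliest permitted date is 20 days after November 12, 2011 (when the exemption log is issued), i.e. December 2, 2011; done December 12, 2011, after the minimum wait.
Step 5: 39 days after December 12, 2011 (when third parties are notified) is January 20, 2012; completed January 18, 2012, before the deadline.
Step 6: 71 days after January 18, 2012 (when the final determination letter is issued) is March 29, 2012; February 19, 2012 is within that limit.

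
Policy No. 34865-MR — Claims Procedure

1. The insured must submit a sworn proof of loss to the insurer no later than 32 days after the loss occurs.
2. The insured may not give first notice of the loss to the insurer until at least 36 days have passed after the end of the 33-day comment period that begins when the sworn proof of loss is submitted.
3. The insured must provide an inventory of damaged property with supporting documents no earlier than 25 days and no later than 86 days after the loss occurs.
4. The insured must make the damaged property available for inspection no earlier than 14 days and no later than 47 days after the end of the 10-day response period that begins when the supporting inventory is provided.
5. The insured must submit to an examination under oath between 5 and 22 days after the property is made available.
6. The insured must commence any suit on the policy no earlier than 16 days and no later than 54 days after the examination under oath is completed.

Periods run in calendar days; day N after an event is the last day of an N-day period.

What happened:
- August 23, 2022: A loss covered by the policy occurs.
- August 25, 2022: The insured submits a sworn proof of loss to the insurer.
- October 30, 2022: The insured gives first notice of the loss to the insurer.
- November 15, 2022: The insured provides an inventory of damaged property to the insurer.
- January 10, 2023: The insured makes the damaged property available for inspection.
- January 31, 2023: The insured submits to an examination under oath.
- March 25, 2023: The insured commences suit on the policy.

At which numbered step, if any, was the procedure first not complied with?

Step 1 — counting 32 days from August 23, 2022 (when the loss occurs) gives a deadline of September 24, 2022; done August 25, 2022 — timely.
Step 2 — must wait 36 days from September 27, 2022 (end of the 33-day comment period, which began when the sworn proof of loss is submitted on August 25, 2022), so not before November 2, 2022; done October 30, 2022 — 3 days too early.

Step 2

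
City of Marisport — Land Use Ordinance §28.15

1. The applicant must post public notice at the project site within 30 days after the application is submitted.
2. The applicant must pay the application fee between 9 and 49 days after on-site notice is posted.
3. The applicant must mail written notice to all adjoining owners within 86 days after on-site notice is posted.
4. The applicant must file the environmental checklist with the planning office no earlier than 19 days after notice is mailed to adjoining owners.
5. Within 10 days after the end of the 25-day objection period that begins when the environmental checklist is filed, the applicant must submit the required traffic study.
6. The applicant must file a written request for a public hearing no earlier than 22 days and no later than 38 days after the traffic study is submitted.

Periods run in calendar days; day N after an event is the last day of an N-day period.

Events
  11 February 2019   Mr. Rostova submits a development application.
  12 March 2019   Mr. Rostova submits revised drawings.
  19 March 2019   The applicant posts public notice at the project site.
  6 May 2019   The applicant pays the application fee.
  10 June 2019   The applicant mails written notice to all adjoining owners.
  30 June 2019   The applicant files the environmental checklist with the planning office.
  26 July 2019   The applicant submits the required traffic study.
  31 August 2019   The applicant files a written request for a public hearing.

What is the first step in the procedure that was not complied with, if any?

(1) due by 11 February 2019 + 30 days = 13 March 2019; 19 March 2019 misses that deadline by 6 days.

Step 1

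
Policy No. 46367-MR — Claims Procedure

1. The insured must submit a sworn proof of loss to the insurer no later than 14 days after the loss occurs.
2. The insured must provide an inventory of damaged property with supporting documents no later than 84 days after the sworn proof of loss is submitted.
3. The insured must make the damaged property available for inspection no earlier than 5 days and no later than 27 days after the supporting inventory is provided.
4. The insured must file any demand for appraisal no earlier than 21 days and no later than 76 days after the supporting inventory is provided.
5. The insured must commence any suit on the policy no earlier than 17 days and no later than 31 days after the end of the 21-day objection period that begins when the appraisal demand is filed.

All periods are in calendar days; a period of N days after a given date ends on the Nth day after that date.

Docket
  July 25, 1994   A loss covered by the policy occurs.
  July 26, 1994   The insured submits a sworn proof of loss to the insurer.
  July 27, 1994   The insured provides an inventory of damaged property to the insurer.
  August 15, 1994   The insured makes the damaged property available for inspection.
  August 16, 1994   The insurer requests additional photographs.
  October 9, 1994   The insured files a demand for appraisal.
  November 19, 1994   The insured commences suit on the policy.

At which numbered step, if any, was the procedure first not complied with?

(1) due by July 25, 1994 + 14 days = August 8, 1994; completed July 26, 1994, before the deadline.
(2) due by July 26, 1994 + 84 days = October 18, 1994; July 27, 1994 is within that limit.
(3) the permitted window runs from July 27, 1994 + 5 = August 1, 1994 to July 27, 1994 + 27 = August 23, 1994; August 15, 1994 falls inside that range.
(4) the permitted window runs from July 27, 1994 + 21 = August 17, 1994 to July 27, 1994 + 76 = October 11, 1994; done October 9, 1994 — within the window.
(5) the permitted window runs from October 30, 1994 + 17 = November 16, 1994 to October 30, 1994 + 31 = November 30, 1994; done November 19, 1994 — within the window.

None — every step was satisfied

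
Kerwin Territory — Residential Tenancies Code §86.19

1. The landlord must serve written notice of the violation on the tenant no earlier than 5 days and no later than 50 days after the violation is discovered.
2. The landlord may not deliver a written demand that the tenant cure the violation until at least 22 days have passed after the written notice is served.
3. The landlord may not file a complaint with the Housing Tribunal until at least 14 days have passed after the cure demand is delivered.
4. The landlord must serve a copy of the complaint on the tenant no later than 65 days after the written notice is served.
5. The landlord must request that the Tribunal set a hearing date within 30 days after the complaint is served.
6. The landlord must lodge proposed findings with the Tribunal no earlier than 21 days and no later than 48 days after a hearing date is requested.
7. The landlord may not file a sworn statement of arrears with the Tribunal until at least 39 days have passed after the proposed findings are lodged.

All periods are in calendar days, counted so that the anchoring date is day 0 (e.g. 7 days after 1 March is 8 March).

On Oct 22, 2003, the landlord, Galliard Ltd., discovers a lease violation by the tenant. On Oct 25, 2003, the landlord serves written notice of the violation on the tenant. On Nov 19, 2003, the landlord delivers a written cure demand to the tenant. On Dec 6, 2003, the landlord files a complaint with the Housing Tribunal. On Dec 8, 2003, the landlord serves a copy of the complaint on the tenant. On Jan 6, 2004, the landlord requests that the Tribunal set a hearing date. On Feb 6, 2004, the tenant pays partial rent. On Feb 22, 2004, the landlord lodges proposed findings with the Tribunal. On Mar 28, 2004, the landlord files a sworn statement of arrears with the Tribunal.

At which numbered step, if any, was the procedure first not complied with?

Step 1

Step 1 — 5 and 50 days from Oct 22, 2003 (when the violation is discovered) are Oct 27, 2003 and Dec 11, 2003 respectively; Oct 25, 2003 is 2 days too early.
That is the first point of non-compliance.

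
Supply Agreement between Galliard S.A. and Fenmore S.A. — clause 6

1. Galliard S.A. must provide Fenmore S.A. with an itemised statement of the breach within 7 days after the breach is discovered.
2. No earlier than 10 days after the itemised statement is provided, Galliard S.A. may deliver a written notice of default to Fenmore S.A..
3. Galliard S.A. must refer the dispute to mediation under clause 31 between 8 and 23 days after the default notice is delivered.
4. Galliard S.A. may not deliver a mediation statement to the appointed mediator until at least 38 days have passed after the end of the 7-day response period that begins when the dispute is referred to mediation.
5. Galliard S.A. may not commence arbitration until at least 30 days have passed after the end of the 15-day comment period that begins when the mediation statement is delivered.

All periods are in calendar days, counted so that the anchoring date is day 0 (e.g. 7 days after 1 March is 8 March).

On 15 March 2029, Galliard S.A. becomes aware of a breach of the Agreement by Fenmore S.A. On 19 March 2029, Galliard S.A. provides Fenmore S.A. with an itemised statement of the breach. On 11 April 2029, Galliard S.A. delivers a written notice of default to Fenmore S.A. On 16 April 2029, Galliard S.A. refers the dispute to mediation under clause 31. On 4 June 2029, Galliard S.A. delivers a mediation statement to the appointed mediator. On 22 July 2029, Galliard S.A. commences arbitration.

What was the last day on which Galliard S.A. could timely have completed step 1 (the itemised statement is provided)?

22 March 2029

Step 1 runs from 15 March 2029, when the breach is discovered. 7 days after 15 March 2029 is 22 March 2029.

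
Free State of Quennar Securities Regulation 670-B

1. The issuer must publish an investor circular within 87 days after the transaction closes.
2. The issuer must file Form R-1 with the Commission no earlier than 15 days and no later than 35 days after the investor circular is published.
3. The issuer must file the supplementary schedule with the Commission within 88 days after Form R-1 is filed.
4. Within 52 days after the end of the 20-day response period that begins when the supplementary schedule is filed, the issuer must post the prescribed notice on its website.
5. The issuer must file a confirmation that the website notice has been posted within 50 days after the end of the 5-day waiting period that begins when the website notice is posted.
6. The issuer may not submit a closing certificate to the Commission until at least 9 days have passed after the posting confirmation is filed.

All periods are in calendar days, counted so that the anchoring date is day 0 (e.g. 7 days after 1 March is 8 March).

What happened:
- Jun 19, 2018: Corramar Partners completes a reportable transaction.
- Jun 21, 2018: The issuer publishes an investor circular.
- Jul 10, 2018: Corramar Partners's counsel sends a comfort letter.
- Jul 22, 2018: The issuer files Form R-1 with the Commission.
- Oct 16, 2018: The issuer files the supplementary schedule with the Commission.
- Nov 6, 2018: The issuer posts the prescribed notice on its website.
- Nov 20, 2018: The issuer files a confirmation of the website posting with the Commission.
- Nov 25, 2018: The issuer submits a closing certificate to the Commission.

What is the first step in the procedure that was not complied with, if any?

Step 6

Step 1 — counting 87 days from Jun 19, 2018 (when the transaction closes) gives a deadline of Sep 14, 2018; completed Jun 21, 2018, before the deadline.
Step 2 — 15 and 35 days from Jun 21, 2018 (when the investor circular is published) are Jul 6, 2018 and Jul 26, 2018 respectively; done Jul 22, 2018, which is between those dates.
Step 3 — counting 88 days from Jul 22, 2018 (when Form R-1 is filed) gives a deadline of Oct 18, 2018; Oct 16, 2018 is within that limit.
Step 4 — counting 52 days from Nov 5, 2018 (end of the 20-day response period, which began when the supplementary schedule is filed on Oct 16, 2018) gives a deadline of Dec 27, 2018; done Nov 6, 2018 — timely.
Step 5 — counting 50 days from Nov 11, 2018 (end of the 5-day waiting period, which began when the website notice is posted on Nov 6, 2018) gives a deadline of Dec 31, 2018; completed Nov 20, 2018, before the deadline.
Step 6 — must wait 9 days from Nov 20, 2018 (when the posting confirmation is filed), so not before Nov 29, 2018; done Nov 25, 2018 — 4 days too early.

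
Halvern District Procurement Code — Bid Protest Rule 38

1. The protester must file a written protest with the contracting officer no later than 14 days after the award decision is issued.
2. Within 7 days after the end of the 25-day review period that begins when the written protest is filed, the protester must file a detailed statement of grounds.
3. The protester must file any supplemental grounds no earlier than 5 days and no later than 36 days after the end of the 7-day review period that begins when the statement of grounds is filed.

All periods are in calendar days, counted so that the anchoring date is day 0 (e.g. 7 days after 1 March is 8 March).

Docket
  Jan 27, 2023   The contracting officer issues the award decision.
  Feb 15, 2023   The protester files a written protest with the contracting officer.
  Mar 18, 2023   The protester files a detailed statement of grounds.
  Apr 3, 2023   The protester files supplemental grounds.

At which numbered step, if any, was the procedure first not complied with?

Step 1: 14 days after Jan 27, 2023 (when the award decision is issued) is Feb 10, 2023; not done until Feb 15, 2023, 5 days after the deadline.
Later steps need not be reached.

Step 1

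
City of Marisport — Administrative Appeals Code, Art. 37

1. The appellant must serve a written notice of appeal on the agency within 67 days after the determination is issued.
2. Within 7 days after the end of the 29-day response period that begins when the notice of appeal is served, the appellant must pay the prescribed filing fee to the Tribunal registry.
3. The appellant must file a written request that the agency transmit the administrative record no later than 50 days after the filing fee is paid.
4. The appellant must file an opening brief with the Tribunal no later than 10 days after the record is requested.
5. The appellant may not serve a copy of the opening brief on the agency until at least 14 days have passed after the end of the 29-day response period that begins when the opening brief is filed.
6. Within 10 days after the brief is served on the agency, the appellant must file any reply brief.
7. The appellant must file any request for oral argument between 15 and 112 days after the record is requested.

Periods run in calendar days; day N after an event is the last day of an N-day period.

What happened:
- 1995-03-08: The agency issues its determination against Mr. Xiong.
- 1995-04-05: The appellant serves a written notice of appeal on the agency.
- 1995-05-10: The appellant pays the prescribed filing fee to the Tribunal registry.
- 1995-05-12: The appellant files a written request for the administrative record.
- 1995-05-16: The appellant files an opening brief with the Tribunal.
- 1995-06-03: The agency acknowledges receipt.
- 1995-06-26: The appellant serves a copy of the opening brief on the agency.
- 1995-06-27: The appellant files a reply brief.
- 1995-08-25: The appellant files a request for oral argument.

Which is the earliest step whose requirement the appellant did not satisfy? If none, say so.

(1) due by 1995-03-08 + 67 days = 1995-05-14; done 1995-04-05 — timely.
(2) due by 1995-05-04 + 7 days = 1995-05-11; 1995-05-10 is within that limit.
(3) due by 1995-05-10 + 50 days = 1995-06-29; done 1995-05-12 — timely.
(4) due by 1995-05-12 + 10 days = 1995-05-22; done 1995-05-16 — timely.
(5) permitted from 1995-06-14 + 14 days = 1995-06-28 onward; 1995-06-26 is 2 days before the earliest permitted date.
The analysis stops there.

Step 5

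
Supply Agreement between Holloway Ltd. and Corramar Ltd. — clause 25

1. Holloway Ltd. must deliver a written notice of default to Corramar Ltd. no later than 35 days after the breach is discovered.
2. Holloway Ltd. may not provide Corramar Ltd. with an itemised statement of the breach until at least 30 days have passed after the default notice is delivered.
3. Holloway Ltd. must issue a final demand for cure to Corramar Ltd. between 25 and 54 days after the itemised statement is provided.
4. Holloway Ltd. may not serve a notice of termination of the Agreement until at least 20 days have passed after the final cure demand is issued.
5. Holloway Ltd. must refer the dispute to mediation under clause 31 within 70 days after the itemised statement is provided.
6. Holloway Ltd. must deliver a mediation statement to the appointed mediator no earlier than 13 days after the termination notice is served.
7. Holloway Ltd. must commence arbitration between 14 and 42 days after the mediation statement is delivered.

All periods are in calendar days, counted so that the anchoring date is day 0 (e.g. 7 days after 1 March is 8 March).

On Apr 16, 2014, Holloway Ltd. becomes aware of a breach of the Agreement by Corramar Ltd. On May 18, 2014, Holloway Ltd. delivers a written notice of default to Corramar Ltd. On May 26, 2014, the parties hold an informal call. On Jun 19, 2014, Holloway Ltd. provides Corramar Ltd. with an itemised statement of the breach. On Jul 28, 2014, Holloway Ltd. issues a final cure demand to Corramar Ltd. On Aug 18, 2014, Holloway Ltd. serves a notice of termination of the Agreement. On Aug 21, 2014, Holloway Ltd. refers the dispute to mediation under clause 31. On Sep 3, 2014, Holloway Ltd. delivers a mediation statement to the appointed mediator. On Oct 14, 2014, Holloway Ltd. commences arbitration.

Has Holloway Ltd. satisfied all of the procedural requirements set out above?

Yes

Step 1: 35 days after Apr 16, 2014 (when the breach is discovered) is May 21, 2014; May 18, 2014 is within that limit.
Step 2: the earliest permitted date is 30 days after May 18, 2014 (when the default notice is delivered), i.e. Jun 17, 2014; done Jun 19, 2014 — permitted.
Step 3: the window is 25–54 days after Jun 19, 2014 (when the itemised statement is provided), so Jul 14, 2014 through Aug 12, 2014; Jul 28, 2014 falls inside that range.
Step 4: the earliest permitted date is 20 days after Jul 28, 2014 (when the final cure demand is issued), i.e. Aug 17, 2014; Aug 18, 2014 is on or after that date.
Step 5: 70 days after Jun 19, 2014 (when the itemised statement is provided) is Aug 28, 2014; completed Aug 21, 2014, before the deadline.
Step 6: the earliest permitted date is 13 days after Aug 18, 2014 (when the termination notice is served), i.e. Aug 31, 2014; done Sep 3, 2014 — permitted.
Step 7: the window is 14–42 days after Sep 3, 2014 (when the mediation statement is delivered), so Sep 17, 2014 through Oct 15, 2014; Oct 14, 2014 falls inside that range.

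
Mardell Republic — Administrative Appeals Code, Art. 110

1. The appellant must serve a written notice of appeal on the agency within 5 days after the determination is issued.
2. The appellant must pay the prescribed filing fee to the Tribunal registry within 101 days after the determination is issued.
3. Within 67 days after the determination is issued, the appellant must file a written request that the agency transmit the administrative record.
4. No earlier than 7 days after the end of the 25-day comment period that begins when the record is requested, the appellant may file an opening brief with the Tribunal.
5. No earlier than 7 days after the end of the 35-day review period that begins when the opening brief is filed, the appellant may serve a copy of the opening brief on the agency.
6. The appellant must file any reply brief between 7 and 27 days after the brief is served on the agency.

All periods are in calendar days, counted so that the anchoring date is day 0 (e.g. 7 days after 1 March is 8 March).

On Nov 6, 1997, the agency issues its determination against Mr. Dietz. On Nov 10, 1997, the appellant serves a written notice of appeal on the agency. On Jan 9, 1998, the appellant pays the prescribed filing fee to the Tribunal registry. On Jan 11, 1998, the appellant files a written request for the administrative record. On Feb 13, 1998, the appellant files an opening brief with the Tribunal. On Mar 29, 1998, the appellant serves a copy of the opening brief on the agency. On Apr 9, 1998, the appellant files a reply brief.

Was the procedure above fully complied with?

Step 1: 5 days after Nov 6, 1997 (when the determination is issued) is Nov 11, 1997; completed Nov 10, 1997, before the deadline.
Step 2: 101 days after Nov 6, 1997 (when the determination is issued) is Feb 15, 1998; Jan 9, 1998 is within that limit.
Step 3: 67 days after Nov 6, 1997 (when the determination is issued) is Jan 12, 1998; done Jan 11, 1998 — timely.
Step 4: the earliest permitted date is 7 days after Feb 5, 1998 (end of the 25-day comment period, which began when the record is requested on Jan 11, 1998), i.e. Feb 12, 1998; done Feb 13, 1998, after the minimum wait.
Step 5: the earliest permitted date is 7 days after Mar 20, 1998 (end of the 35-day review period, which began when the opening brief is filed on Feb 13, 1998), i.e. Mar 27, 1998; done Mar 29, 1998 — permitted.
Step 6: the window is 7–27 days after Mar 29, 1998 (when the brief is served on the agency), so Apr 5, 1998 through Apr 25, 1998; Apr 9, 1998 falls inside that range.

Yes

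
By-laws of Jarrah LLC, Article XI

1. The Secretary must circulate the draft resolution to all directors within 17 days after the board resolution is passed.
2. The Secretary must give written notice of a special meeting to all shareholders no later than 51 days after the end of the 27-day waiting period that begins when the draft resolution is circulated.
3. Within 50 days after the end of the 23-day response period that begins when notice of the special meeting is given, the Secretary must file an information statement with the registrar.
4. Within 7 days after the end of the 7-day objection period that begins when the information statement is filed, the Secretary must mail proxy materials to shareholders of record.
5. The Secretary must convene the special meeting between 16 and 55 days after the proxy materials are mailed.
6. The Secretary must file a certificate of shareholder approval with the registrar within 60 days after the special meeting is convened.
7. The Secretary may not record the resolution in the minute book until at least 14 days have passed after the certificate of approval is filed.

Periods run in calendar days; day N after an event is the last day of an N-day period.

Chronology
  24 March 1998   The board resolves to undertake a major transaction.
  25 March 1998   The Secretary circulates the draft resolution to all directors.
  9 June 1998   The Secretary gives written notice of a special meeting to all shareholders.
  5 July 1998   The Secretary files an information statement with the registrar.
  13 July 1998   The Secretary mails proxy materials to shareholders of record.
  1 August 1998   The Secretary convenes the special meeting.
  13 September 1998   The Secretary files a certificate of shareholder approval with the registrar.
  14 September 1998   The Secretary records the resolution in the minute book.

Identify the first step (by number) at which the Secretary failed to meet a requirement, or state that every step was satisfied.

Step 1 — counting 17 days from 24 March 1998 (when the board resolution is passed) gives a deadline of 10 April 1998; completed 25 March 1998, before the deadline.
Step 2 — counting 51 days from 21 April 1998 (end of the 27-day waiting period, which began when the draft resolution is circulated on 25 March 1998) gives a deadline of 11 June 1998; 9 June 1998 is within that limit.
Step 3 — counting 50 days from 2 July 1998 (end of the 23-day response period, which began when notice of the special meeting is given on 9 June 1998) gives a deadline of 21 August 1998; done 5 July 1998 — timely.
Step 4 — counting 7 days from 12 July 1998 (end of the 7-day objection period, which began when the information statement is filed on 5 July 1998) gives a deadline of 19 July 1998; 13 July 1998 is within that limit.
Step 5 — 16 and 55 days from 13 July 1998 (when the proxy materials are mailed) are 29 July 1998 and 6 September 1998 respectively; done 1 August 1998 — within the window.
Step 6 — counting 60 days from 1 August 1998 (when the special meeting is convened) gives a deadline of 30 September 1998; done 13 September 1998 — timely.
Step 7 — must wait 14 days from 13 September 1998 (when the certificate of approval is filed), so not before 27 September 1998; 14 September 1998 is 13 days before the earliest permitted date.
That is the first point of non-compliance.

Step 7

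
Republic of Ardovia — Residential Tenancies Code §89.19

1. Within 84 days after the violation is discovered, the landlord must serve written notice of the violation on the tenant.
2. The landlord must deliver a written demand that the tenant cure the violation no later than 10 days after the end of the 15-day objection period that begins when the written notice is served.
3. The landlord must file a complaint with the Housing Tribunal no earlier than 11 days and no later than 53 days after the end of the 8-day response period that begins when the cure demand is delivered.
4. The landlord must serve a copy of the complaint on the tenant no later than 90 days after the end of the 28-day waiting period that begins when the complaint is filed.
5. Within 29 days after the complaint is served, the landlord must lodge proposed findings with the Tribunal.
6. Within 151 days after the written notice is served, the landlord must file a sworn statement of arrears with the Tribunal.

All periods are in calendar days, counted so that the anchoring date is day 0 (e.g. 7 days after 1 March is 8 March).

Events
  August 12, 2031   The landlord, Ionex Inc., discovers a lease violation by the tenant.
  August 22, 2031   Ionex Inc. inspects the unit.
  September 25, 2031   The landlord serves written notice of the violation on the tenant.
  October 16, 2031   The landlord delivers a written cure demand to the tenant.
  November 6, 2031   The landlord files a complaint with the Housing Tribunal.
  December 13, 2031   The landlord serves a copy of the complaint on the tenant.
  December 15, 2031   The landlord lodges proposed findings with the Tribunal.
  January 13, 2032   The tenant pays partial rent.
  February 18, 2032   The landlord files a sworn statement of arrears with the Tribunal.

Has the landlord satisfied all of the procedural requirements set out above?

(1) due by August 12, 2031 + 84 days = November 4, 2031; September 25, 2031 is within that limit.
(2) due by October 10, 2031 + 10 days = October 20, 2031; October 16, 2031 is within that limit.
(3) the permitted window runs from October 24, 2031 + 11 = November 4, 2031 to October 24, 2031 + 53 = December 16, 2031; November 6, 2031 falls inside that range.
(4) due by December 4, 2031 + 90 days = March 3, 2032; done December 13, 2031 — timely.
(5) due by December 13, 2031 + 29 days = January 11, 2032; completed December 15, 2031, before the deadline.
(6) due by September 25, 2031 + 151 days = February 23, 2032; completed February 18, 2032, before the deadline.

Yes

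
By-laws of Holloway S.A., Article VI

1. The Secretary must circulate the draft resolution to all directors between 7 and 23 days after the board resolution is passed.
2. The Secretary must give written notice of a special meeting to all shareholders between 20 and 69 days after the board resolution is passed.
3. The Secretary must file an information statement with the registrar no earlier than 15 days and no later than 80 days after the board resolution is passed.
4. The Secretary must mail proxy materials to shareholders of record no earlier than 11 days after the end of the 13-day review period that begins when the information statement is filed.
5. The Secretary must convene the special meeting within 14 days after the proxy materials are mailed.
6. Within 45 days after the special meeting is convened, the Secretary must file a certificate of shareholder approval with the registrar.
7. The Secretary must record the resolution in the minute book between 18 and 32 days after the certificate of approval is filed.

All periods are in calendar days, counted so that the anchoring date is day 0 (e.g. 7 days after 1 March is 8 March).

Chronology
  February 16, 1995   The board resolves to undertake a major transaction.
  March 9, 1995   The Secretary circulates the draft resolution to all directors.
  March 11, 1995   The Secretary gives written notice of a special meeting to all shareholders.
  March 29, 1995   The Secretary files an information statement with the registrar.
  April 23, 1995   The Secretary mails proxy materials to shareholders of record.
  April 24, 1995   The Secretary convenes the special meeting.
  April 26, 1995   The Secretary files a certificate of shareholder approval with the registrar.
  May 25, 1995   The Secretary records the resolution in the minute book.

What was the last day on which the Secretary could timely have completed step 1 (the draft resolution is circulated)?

March 11, 1995

Step 1 runs from February 16, 1995, when the board resolution is passed. The window is 7–23 days after February 16, 1995; it closes on March 11, 1995.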